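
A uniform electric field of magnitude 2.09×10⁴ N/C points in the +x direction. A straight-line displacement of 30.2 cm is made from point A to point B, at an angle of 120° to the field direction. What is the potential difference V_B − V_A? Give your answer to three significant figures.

3160 V

Only the component of displacement along E changes the potential: ΔV = −E·d·cosθ.
ΔV = −(2.09×10⁴ V/m)(0.302 m)cos120° = 3160 V.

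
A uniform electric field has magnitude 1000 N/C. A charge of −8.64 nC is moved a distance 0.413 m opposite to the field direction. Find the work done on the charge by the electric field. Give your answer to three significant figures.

3.57×10⁻⁶ J

The potential change for a displacement 0.413 m opposite to the field direction is ΔV = +Ed = 413 V.
W_field = −qΔV = 3.57×10⁻⁶ J.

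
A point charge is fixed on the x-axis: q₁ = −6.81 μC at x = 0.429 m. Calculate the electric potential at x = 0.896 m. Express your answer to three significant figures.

-1.31×10⁵ V

Electric potential is a scalar, so the contributions from each charge add algebraically: V = Σ kqᵢ/rᵢ.
V = k[(-6.81×10⁻⁶)/(0.467)] = -1.31×10⁵ V.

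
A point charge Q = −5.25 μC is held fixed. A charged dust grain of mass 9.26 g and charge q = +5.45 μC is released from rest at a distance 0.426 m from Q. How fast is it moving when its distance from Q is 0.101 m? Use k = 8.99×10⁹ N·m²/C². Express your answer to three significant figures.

Only the electrostatic force acts, so mechanical energy is conserved: ½mv² = U₁ − U₂ = kQq(1/r₁ − 1/r₂).
U₁ − U₂ = (8.99×10⁹ N·m²/C²)(-5.25×10⁻⁶ C)(5.45×10⁻⁶ C)(1/0.426 − 1/0.101) = 1.94 J.
v = √(2·1.94/9.26×10⁻³) = 20.5 m/s.

20.5 m/s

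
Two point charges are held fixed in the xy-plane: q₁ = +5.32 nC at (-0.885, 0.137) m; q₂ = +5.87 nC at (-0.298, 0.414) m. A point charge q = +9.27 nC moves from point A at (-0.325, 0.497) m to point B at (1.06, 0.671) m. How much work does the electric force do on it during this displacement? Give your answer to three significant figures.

5.70×10⁻⁶ J

The work done by the electric force is W_field = −ΔU = −q(V_B − V_A) = q(V_A − V_B).
At A: distances to the source charges are 0.666 m, 0.0873 m; V_A = Σ kqᵢ/rᵢ = 676 V.
At B: distances to the source charges are 2.02 m, 1.38 m; V_B = Σ kqᵢ/rᵢ = 61.9 V.
ΔV = V_B − V_A = -615 V.
W_field = −qΔV = −(9.27×10⁻⁹ C)(-615 V) = 5.70×10⁻⁶ J.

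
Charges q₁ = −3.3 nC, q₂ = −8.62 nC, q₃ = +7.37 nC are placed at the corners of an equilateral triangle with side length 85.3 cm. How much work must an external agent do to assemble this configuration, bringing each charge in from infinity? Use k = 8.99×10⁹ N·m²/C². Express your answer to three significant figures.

The assembly work is the sum of pairwise potential energies, U = Σ_{i<j} kqᵢqⱼ/rᵢⱼ.
All three pair separations equal the side length, 0.853 m.
U = (3.00×10⁻⁷) + (-2.56×10⁻⁷) + (-6.70×10⁻⁷) = -6.26×10⁻⁷ J.

-6.26×10⁻⁷ J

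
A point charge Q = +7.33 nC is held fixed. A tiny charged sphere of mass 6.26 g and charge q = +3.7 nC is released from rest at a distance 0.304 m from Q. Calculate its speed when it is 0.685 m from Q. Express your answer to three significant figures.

0.0119 m/s

Only the electrostatic force acts, so mechanical energy is conserved: ½mv² = U₁ − U₂ = kQq(1/r₁ − 1/r₂).
U₁ − U₂ = (8.99×10⁹ N·m²/C²)(7.33×10⁻⁹ C)(3.70×10⁻⁹ C)(1/0.304 − 1/0.685) = 4.46×10⁻⁷ J.
v = √(2·4.46×10⁻⁷/6.26×10⁻³) = 0.0119 m/s.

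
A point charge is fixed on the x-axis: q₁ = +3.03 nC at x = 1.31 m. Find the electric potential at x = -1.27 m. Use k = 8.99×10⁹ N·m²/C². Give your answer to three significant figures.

The total potential is the scalar sum of each charge's contribution, V = Σ kqᵢ/rᵢ.
V = k[(3.03×10⁻⁹)/(2.58)] = 10.6 V.

10.6 V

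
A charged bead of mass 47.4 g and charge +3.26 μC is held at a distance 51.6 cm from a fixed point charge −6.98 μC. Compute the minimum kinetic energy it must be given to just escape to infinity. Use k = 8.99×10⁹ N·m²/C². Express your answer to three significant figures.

To just escape, total mechanical energy must reach zero at infinity: ½mv²_min + U = 0, so ½mv²_min = −U = |kQq|/r.
|U| = |kQq|/r = (8.99×10⁹ N·m²/C²)(6.98×10⁻⁶)(3.26×10⁻⁶)/(0.516) = 0.396 J.

0.396 J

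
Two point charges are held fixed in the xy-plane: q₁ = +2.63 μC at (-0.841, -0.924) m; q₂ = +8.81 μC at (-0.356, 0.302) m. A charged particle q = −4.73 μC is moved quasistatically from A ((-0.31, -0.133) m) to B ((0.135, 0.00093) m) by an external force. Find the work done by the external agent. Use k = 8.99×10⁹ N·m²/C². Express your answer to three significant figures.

For quasistatic motion the external work equals the change in potential energy: W_ext = qΔV = q(V_B − V_A).
At A: distances to the source charges are 0.953 m, 0.437 m; V_A = Σ kqᵢ/rᵢ = 2.06×10⁵ V.
At B: distances to the source charges are 1.34 m, 0.576 m; V_B = Σ kqᵢ/rᵢ = 1.55×10⁵ V.
ΔV = V_B − V_A = -5.08×10⁴ V.
W_ext = qΔV = (-4.73×10⁻⁶ C)(-5.08×10⁴ V) = 0.240 J.

0.240 J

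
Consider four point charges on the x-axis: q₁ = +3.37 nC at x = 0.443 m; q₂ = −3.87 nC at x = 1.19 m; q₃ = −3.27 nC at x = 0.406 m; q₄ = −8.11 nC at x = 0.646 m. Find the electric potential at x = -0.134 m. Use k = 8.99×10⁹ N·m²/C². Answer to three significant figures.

-122 V

Electric potential is a scalar, so the contributions from each charge add algebraically: V = Σ kqᵢ/rᵢ.
Distances from the field point to each charge: r₁ = 0.577 m, r₂ = 1.32 m, r₃ = 0.540 m, r₄ = 0.780 m.
V = k[(3.37×10⁻⁹)/(0.577) + (-3.87×10⁻⁹)/(1.32) + (-3.27×10⁻⁹)/(0.540) + (-8.11×10⁻⁹)/(0.780)] = -122 V.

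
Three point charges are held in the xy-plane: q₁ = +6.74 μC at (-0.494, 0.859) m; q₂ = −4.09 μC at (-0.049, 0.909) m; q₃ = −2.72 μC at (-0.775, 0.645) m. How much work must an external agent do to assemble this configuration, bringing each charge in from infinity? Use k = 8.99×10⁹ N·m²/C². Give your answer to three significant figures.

The assembly work is the sum of pairwise potential energies, U = Σ_{i<j} kqᵢqⱼ/rᵢⱼ.
Pair separations: r₁₂ = 0.448 m, r₁₃ = 0.353 m, r₂₃ = 0.773 m.
U = (-0.553) + (-0.467) + (0.129) = -0.891 J.

-0.891 J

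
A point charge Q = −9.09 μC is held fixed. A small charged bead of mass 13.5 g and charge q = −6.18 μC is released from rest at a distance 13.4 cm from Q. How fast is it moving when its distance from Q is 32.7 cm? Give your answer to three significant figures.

Only the electrostatic force acts, so mechanical energy is conserved: ½mv² = U₁ − U₂ = kQq(1/r₁ − 1/r₂).
U₁ − U₂ = (8.99×10⁹ N·m²/C²)(-9.09×10⁻⁶ C)(-6.18×10⁻⁶ C)(1/0.134 − 1/0.327) = 2.22 J.
v = √(2·2.22/0.0135) = 18.2 m/s.

18.2 m/s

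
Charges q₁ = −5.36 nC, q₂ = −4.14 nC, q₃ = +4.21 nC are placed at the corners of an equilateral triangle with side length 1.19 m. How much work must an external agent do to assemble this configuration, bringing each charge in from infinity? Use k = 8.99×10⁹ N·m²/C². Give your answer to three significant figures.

-1.35×10⁻⁷ J

The work to assemble the configuration equals its total potential energy, U = Σ kqᵢqⱼ/rᵢⱼ over all pairs.
All three pair separations equal the side length, 1.19 m.
U = (1.68×10⁻⁷) + (-1.70×10⁻⁷) + (-1.32×10⁻⁷) = -1.35×10⁻⁷ J.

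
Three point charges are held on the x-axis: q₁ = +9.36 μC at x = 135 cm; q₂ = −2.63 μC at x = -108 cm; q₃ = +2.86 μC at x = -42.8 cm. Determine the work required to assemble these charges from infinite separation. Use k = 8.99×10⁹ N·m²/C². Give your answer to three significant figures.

The work to assemble the configuration equals its total potential energy, U = Σ kqᵢqⱼ/rᵢⱼ over all pairs.
Pair separations: r₁₂ = 2.43 m, r₁₃ = 1.78 m, r₂₃ = 0.652 m.
U = (-0.0911) + (0.135) + (-0.104) = -0.0594 J.

-0.0594 J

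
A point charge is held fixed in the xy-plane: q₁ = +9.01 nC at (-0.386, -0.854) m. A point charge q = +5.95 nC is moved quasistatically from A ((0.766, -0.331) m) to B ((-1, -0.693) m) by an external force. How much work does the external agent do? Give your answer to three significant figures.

For quasistatic motion the external work equals the change in potential energy: W_ext = qΔV = q(V_B − V_A).
At A: distance to the source charge is 1.27 m; V_A = kq₁/r = 64.0 V.
At B: distance to the source charge is 0.635 m; V_B = kq₁/r = 128 V.
ΔV = V_B − V_A = 63.6 V.
W_ext = qΔV = (5.95×10⁻⁹ C)(63.6 V) = 3.78×10⁻⁷ J.

3.78×10⁻⁷ J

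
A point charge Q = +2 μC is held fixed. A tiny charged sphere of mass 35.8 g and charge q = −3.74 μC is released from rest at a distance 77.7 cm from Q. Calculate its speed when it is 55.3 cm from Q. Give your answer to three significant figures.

1.40 m/s

Only the electrostatic force acts, so mechanical energy is conserved: ½mv² = U₁ − U₂ = kQq(1/r₁ − 1/r₂).
U₁ − U₂ = (8.99×10⁹ N·m²/C²)(2.00×10⁻⁶ C)(-3.74×10⁻⁶ C)(1/0.777 − 1/0.553) = 0.0351 J.
v = √(2·0.0351/0.0358) = 1.40 m/s.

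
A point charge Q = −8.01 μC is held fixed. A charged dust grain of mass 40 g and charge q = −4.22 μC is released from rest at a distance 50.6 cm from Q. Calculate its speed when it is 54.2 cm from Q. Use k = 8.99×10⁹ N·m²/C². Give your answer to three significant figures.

1.41 m/s

Only the electrostatic force acts, so mechanical energy is conserved: ½mv² = U₁ − U₂ = kQq(1/r₁ − 1/r₂).
U₁ − U₂ = (8.99×10⁹ N·m²/C²)(-8.01×10⁻⁶ C)(-4.22×10⁻⁶ C)(1/0.506 − 1/0.542) = 0.0399 J.
v = √(2·0.0399/0.0400) = 1.41 m/s.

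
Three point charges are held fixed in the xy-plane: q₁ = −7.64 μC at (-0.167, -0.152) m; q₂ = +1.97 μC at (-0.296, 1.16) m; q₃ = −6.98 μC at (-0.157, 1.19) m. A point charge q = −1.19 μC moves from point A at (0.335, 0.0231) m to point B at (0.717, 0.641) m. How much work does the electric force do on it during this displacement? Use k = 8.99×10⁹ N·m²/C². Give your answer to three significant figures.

0.0738 J

The work done by the electric force is W_field = −ΔU = −q(V_B − V_A) = q(V_A − V_B).
At A: distances to the source charges are 0.532 m, 1.30 m, 1.27 m; V_A = Σ kqᵢ/rᵢ = -1.65×10⁵ V.
At B: distances to the source charges are 1.19 m, 1.14 m, 1.03 m; V_B = Σ kqᵢ/rᵢ = -1.03×10⁵ V.
ΔV = V_B − V_A = 6.20×10⁴ V.
W_field = −qΔV = −(-1.19×10⁻⁶ C)(6.20×10⁴ V) = 0.0738 J.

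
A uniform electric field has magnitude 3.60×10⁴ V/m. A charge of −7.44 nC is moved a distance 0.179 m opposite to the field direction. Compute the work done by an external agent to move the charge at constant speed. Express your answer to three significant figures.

The potential change for a displacement 0.179 m opposite to the field direction is ΔV = +Ed = 6440 V.
W_ext = qΔV = -4.79×10⁻⁵ J.

-4.79×10⁻⁵ J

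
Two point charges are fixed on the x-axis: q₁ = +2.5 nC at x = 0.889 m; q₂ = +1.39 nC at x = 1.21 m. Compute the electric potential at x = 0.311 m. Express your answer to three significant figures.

52.8 V

Electric potential is a scalar, so the contributions from each charge add algebraically: V = Σ kqᵢ/rᵢ.
Distances from the field point to each charge: r₁ = 0.578 m, r₂ = 0.899 m.
V = k[(2.50×10⁻⁹)/(0.578) + (1.39×10⁻⁹)/(0.899)] = 52.8 V.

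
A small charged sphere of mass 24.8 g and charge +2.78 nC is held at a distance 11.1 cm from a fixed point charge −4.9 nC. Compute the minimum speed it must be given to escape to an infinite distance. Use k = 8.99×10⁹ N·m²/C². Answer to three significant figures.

9.43×10⁻³ m/s

To just escape, total mechanical energy must reach zero at infinity: ½mv²_min + U = 0, so ½mv²_min = −U = |kQq|/r.
|U| = |kQq|/r = (8.99×10⁹ N·m²/C²)(4.90×10⁻⁹)(2.78×10⁻⁹)/(0.111) = 1.10×10⁻⁶ J.
v_min = √(2|U|/m) = √(2·1.10×10⁻⁶/0.0248) = 9.43×10⁻³ m/s.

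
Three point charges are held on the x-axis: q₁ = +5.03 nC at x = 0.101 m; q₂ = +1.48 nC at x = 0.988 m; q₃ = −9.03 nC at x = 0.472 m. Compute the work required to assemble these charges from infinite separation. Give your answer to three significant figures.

-1.26×10⁻⁶ J

The work to assemble the configuration equals its total potential energy, U = Σ kqᵢqⱼ/rᵢⱼ over all pairs.
Pair separations: r₁₂ = 0.887 m, r₁₃ = 0.371 m, r₂₃ = 0.516 m.
U = (7.55×10⁻⁸) + (-1.10×10⁻⁶) + (-2.33×10⁻⁷) = -1.26×10⁻⁶ J.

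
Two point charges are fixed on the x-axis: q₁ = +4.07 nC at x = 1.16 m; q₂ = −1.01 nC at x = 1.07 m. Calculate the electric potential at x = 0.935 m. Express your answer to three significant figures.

95.4 V

Electric potential is a scalar, so the contributions from each charge add algebraically: V = Σ kqᵢ/rᵢ.
Distances from the field point to each charge: r₁ = 0.225 m, r₂ = 0.135 m.
V = k[(4.07×10⁻⁹)/(0.225) + (-1.01×10⁻⁹)/(0.135)] = 95.4 V.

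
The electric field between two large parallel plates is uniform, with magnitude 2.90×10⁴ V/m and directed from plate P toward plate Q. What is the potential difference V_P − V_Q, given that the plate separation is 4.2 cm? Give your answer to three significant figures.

In a uniform field, potential decreases in the direction of E: ΔV = −E·d for a displacement d parallel to E.
Going from Q to P is a displacement of 4.2 cm opposite to the field, so V_P − V_Q = +Ed = 1220 V.

1220 V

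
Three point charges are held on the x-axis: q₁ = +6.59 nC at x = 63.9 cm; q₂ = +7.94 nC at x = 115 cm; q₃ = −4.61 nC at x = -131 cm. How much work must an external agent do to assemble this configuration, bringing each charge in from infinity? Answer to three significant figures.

6.47×10⁻⁷ J

The assembly work is the sum of pairwise potential energies, U = Σ_{i<j} kqᵢqⱼ/rᵢⱼ.
Pair separations: r₁₂ = 0.511 m, r₁₃ = 1.95 m, r₂₃ = 2.46 m.
U = (9.21×10⁻⁷) + (-1.40×10⁻⁷) + (-1.34×10⁻⁷) = 6.47×10⁻⁷ J.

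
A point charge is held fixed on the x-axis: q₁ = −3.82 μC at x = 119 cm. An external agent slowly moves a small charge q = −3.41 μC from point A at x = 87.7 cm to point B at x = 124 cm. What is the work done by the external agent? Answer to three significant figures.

For quasistatic motion the external work equals the change in potential energy: W_ext = qΔV = q(V_B − V_A).
At A: distance to the source charge is 0.313 m; V_A = kq₁/r = -1.10×10⁵ V.
At B: distance to the source charge is 0.0500 m; V_B = kq₁/r = -6.87×10⁵ V.
ΔV = V_B − V_A = -5.77×10⁵ V.
W_ext = qΔV = (-3.41×10⁻⁶ C)(-5.77×10⁵ V) = 1.97 J.

1.97 J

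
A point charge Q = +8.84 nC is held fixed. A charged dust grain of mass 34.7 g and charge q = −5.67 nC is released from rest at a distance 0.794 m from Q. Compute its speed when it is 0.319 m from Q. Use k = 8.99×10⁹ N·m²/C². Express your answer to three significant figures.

Only the electrostatic force acts, so mechanical energy is conserved: ½mv² = U₁ − U₂ = kQq(1/r₁ − 1/r₂).
U₁ − U₂ = (8.99×10⁹ N·m²/C²)(8.84×10⁻⁹ C)(-5.67×10⁻⁹ C)(1/0.794 − 1/0.319) = 8.45×10⁻⁷ J.
v = √(2·8.45×10⁻⁷/0.0347) = 6.98×10⁻³ m/s.

6.98×10⁻³ m/s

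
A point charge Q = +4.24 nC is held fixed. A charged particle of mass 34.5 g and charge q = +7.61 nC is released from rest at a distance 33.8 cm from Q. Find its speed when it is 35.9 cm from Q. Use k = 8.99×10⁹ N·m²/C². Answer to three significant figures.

1.71×10⁻³ m/s

Only the electrostatic force acts, so mechanical energy is conserved: ½mv² = U₁ − U₂ = kQq(1/r₁ − 1/r₂).
U₁ − U₂ = (8.99×10⁹ N·m²/C²)(4.24×10⁻⁹ C)(7.61×10⁻⁹ C)(1/0.338 − 1/0.359) = 5.02×10⁻⁸ J.
v = √(2·5.02×10⁻⁸/0.0345) = 1.71×10⁻³ m/s.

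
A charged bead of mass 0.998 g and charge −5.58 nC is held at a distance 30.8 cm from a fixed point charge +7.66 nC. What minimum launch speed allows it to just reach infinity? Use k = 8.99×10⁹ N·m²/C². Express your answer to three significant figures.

To just escape, total mechanical energy must reach zero at infinity: ½mv²_min + U = 0, so ½mv²_min = −U = |kQq|/r.
|U| = |kQq|/r = (8.99×10⁹ N·m²/C²)(7.66×10⁻⁹)(5.58×10⁻⁹)/(0.308) = 1.25×10⁻⁶ J.
v_min = √(2|U|/m) = √(2·1.25×10⁻⁶/9.98×10⁻⁴) = 0.0500 m/s.

0.0500 m/s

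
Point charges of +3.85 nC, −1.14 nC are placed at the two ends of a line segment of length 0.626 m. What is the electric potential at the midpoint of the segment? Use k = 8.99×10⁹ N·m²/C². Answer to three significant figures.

77.8 V

Electric potential is a scalar, so the contributions from each charge add algebraically: V = Σ kqᵢ/rᵢ.
Each charge is 0.313 m from the midpoint.
V = k[(3.85×10⁻⁹)/(0.313) + (-1.14×10⁻⁹)/(0.313)] = 77.8 V.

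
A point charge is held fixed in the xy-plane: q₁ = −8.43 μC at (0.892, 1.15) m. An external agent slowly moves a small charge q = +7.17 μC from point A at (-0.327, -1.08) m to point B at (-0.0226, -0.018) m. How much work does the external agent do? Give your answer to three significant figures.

-0.152 J

For quasistatic motion the external work equals the change in potential energy: W_ext = qΔV = q(V_B − V_A).
At A: distance to the source charge is 2.54 m; V_A = kq₁/r = -2.98×10⁴ V.
At B: distance to the source charge is 1.48 m; V_B = kq₁/r = -5.11×10⁴ V.
ΔV = V_B − V_A = -2.13×10⁴ V.
W_ext = qΔV = (7.17×10⁻⁶ C)(-2.13×10⁴ V) = -0.152 J.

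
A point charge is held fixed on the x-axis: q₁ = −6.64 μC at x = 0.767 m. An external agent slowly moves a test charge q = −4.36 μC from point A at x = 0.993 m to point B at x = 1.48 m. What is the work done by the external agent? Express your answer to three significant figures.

For quasistatic motion the external work equals the change in potential energy: W_ext = qΔV = q(V_B − V_A).
At A: distance to the source charge is 0.226 m; V_A = kq₁/r = -2.64×10⁵ V.
At B: distance to the source charge is 0.713 m; V_B = kq₁/r = -8.37×10⁴ V.
ΔV = V_B − V_A = 1.80×10⁵ V.
W_ext = qΔV = (-4.36×10⁻⁶ C)(1.80×10⁵ V) = -0.787 J.

-0.787 J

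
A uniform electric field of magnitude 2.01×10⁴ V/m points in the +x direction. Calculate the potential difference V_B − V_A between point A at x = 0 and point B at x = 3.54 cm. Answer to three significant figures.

-712 V

In a uniform field, potential decreases in the direction of E: V_B − V_A = −E·Δx.
V_B − V_A = −(2.01×10⁴ V/m)(0.0354 m) = -712 V.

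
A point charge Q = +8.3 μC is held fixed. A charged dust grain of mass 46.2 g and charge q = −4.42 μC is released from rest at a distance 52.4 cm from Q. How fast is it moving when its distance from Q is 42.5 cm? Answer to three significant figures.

2.52 m/s

Only the electrostatic force acts, so mechanical energy is conserved: ½mv² = U₁ − U₂ = kQq(1/r₁ − 1/r₂).
U₁ − U₂ = (8.99×10⁹ N·m²/C²)(8.30×10⁻⁶ C)(-4.42×10⁻⁶ C)(1/0.524 − 1/0.425) = 0.147 J.
v = √(2·0.147/0.0462) = 2.52 m/s.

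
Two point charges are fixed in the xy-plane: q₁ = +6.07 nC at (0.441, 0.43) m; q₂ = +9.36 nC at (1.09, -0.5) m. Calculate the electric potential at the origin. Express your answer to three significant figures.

159 V

Electric potential is a scalar, so the contributions from each charge add algebraically: V = Σ kqᵢ/rᵢ.
Distances from the field point to each charge: r₁ = 0.616 m, r₂ = 1.20 m.
V = k[(6.07×10⁻⁹)/(0.616) + (9.36×10⁻⁹)/(1.20)] = 159 V.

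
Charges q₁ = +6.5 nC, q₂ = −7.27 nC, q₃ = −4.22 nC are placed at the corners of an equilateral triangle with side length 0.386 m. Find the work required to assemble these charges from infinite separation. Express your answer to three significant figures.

The assembly work is the sum of pairwise potential energies, U = Σ_{i<j} kqᵢqⱼ/rᵢⱼ.
All three pair separations equal the side length, 0.386 m.
U = (-1.10×10⁻⁶) + (-6.39×10⁻⁷) + (7.15×10⁻⁷) = -1.02×10⁻⁶ J.

-1.02×10⁻⁶ J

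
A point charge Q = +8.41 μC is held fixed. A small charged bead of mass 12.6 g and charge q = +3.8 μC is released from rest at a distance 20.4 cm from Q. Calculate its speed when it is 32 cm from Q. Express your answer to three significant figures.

Only the electrostatic force acts, so mechanical energy is conserved: ½mv² = U₁ − U₂ = kQq(1/r₁ − 1/r₂).
U₁ − U₂ = (8.99×10⁹ N·m²/C²)(8.41×10⁻⁶ C)(3.80×10⁻⁶ C)(1/0.204 − 1/0.320) = 0.511 J.
v = √(2·0.511/0.0126) = 9.00 m/s.

9.00 m/s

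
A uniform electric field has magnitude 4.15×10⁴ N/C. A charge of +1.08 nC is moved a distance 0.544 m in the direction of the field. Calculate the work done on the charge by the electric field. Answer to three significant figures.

The potential change for a displacement 0.544 m in the direction of the field is ΔV = −Ed = -2.26×10⁴ V.
W_field = −qΔV = 2.44×10⁻⁵ J.

2.44×10⁻⁵ J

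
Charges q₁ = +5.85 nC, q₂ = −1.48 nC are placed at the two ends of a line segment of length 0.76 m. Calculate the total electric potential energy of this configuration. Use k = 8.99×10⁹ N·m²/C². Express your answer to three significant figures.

-1.02×10⁻⁷ J

The assembly work is the sum of pairwise potential energies, U = Σ_{i<j} kqᵢqⱼ/rᵢⱼ.
The separation is r = 0.760 m.
U = (-1.02×10⁻⁷) = -1.02×10⁻⁷ J.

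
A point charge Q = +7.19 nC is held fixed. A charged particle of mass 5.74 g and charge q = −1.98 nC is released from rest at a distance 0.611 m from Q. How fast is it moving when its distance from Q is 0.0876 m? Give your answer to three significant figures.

0.0209 m/s

Only the electrostatic force acts, so mechanical energy is conserved: ½mv² = U₁ − U₂ = kQq(1/r₁ − 1/r₂).
U₁ − U₂ = (8.99×10⁹ N·m²/C²)(7.19×10⁻⁹ C)(-1.98×10⁻⁹ C)(1/0.611 − 1/0.0876) = 1.25×10⁻⁶ J.
v = √(2·1.25×10⁻⁶/5.74×10⁻³) = 0.0209 m/s.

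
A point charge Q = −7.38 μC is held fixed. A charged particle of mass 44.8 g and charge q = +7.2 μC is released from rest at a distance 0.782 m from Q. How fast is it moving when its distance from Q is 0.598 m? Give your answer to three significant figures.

Only the electrostatic force acts, so mechanical energy is conserved: ½mv² = U₁ − U₂ = kQq(1/r₁ − 1/r₂).
U₁ − U₂ = (8.99×10⁹ N·m²/C²)(-7.38×10⁻⁶ C)(7.20×10⁻⁶ C)(1/0.782 − 1/0.598) = 0.188 J.
v = √(2·0.188/0.0448) = 2.90 m/s.

2.90 m/s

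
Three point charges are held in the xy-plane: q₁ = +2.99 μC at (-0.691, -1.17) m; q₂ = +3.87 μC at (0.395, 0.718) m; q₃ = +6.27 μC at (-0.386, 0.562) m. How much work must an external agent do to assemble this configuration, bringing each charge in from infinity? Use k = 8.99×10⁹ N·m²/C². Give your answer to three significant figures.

0.417 J

The assembly work is the sum of pairwise potential energies, U = Σ_{i<j} kqᵢqⱼ/rᵢⱼ.
Pair separations: r₁₂ = 2.18 m, r₁₃ = 1.76 m, r₂₃ = 0.796 m.
U = (0.0478) + (0.0958) + (0.274) = 0.417 J.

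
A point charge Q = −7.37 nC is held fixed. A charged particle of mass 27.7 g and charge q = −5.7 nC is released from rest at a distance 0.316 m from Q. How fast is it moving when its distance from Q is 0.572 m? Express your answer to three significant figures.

6.21×10⁻³ m/s

Only the electrostatic force acts, so mechanical energy is conserved: ½mv² = U₁ − U₂ = kQq(1/r₁ − 1/r₂).
U₁ − U₂ = (8.99×10⁹ N·m²/C²)(-7.37×10⁻⁹ C)(-5.70×10⁻⁹ C)(1/0.316 − 1/0.572) = 5.35×10⁻⁷ J.
v = √(2·5.35×10⁻⁷/0.0277) = 6.21×10⁻³ m/s.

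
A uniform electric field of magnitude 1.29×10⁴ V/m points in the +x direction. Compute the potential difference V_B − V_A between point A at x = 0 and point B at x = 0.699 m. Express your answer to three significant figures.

-9020 V

In a uniform field, potential decreases in the direction of E: V_B − V_A = −E·Δx.
V_B − V_A = −(1.29×10⁴ V/m)(0.699 m) = -9020 V.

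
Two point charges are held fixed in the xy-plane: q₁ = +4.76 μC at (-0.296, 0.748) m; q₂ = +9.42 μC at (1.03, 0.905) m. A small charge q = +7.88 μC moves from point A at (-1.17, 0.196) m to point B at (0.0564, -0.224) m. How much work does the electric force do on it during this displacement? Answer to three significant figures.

-0.159 J

The work done by the electric force is W_field = −ΔU = −q(V_B − V_A) = q(V_A − V_B).
At A: distances to the source charges are 1.03 m, 2.31 m; V_A = Σ kqᵢ/rᵢ = 7.80×10⁴ V.
At B: distances to the source charges are 1.03 m, 1.49 m; V_B = Σ kqᵢ/rᵢ = 9.82×10⁴ V.
ΔV = V_B − V_A = 2.02×10⁴ V.
W_field = −qΔV = −(7.88×10⁻⁶ C)(2.02×10⁴ V) = -0.159 J.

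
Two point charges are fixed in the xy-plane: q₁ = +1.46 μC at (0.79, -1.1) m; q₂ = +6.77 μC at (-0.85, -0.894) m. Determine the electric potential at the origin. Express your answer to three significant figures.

5.90×10⁴ V

Electric potential is a scalar, so the contributions from each charge add algebraically: V = Σ kqᵢ/rᵢ.
Distances from the field point to each charge: r₁ = 1.35 m, r₂ = 1.23 m.
V = k[(1.46×10⁻⁶)/(1.35) + (6.77×10⁻⁶)/(1.23)] = 5.90×10⁴ V.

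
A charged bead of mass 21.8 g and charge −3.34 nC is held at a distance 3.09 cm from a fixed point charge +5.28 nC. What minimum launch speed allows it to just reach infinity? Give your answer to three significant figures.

To just escape, total mechanical energy must reach zero at infinity: ½mv²_min + U = 0, so ½mv²_min = −U = |kQq|/r.
|U| = |kQq|/r = (8.99×10⁹ N·m²/C²)(5.28×10⁻⁹)(3.34×10⁻⁹)/(0.0309) = 5.13×10⁻⁶ J.
v_min = √(2|U|/m) = √(2·5.13×10⁻⁶/0.0218) = 0.0217 m/s.

0.0217 m/s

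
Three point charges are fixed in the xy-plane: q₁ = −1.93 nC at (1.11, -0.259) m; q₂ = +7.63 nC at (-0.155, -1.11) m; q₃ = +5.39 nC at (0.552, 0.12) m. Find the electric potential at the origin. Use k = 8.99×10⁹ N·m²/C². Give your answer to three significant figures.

132 V

Electric potential is a scalar, so the contributions from each charge add algebraically: V = Σ kqᵢ/rᵢ.
Distances from the field point to each charge: r₁ = 1.14 m, r₂ = 1.12 m, r₃ = 0.565 m.
V = k[(-1.93×10⁻⁹)/(1.14) + (7.63×10⁻⁹)/(1.12) + (5.39×10⁻⁹)/(0.565)] = 132 V.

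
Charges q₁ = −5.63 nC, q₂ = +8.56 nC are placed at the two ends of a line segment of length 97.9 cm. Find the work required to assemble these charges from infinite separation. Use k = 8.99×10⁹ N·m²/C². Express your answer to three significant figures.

The work to assemble the configuration equals its total potential energy, U = Σ kqᵢqⱼ/rᵢⱼ over all pairs.
The separation is r = 0.979 m.
U = (-4.43×10⁻⁷) = -4.43×10⁻⁷ J.

-4.43×10⁻⁷ J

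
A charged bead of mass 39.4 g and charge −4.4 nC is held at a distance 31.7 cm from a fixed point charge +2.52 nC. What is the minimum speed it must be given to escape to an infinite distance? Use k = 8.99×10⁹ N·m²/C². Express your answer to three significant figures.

4.00×10⁻³ m/s

To just escape, total mechanical energy must reach zero at infinity: ½mv²_min + U = 0, so ½mv²_min = −U = |kQq|/r.
|U| = |kQq|/r = (8.99×10⁹ N·m²/C²)(2.52×10⁻⁹)(4.40×10⁻⁹)/(0.317) = 3.14×10⁻⁷ J.
v_min = √(2|U|/m) = √(2·3.14×10⁻⁷/0.0394) = 4.00×10⁻³ m/s.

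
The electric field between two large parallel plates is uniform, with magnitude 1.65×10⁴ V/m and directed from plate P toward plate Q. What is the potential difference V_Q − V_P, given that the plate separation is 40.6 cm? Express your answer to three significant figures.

-6700 V

In a uniform field, potential decreases in the direction of E: ΔV = −E·d for a displacement d parallel to E.
Going from P to Q is a displacement of 40.6 cm along the field, so V_Q − V_P = −Ed = -6700 V.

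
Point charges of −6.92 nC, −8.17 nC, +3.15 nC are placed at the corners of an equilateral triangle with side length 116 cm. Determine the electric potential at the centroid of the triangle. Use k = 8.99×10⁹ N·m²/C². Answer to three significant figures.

-160 V

Electric potential is a scalar, so the contributions from each charge add algebraically: V = Σ kqᵢ/rᵢ.
The distance from each vertex to the centroid is a/√3 = 0.670 m.
V = k[(-6.92×10⁻⁹)/(0.670) + (-8.17×10⁻⁹)/(0.670) + (3.15×10⁻⁹)/(0.670)] = -160 V.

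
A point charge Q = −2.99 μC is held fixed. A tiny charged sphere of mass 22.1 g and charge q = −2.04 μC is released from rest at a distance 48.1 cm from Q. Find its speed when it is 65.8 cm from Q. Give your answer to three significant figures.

1.67 m/s

Only the electrostatic force acts, so mechanical energy is conserved: ½mv² = U₁ − U₂ = kQq(1/r₁ − 1/r₂).
U₁ − U₂ = (8.99×10⁹ N·m²/C²)(-2.99×10⁻⁶ C)(-2.04×10⁻⁶ C)(1/0.481 − 1/0.658) = 0.0307 J.
v = √(2·0.0307/0.0221) = 1.67 m/s.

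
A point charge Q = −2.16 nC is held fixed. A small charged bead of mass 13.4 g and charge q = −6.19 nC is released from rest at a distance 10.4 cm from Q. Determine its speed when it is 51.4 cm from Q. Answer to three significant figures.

0.0117 m/s

Only the electrostatic force acts, so mechanical energy is conserved: ½mv² = U₁ − U₂ = kQq(1/r₁ − 1/r₂).
U₁ − U₂ = (8.99×10⁹ N·m²/C²)(-2.16×10⁻⁹ C)(-6.19×10⁻⁹ C)(1/0.104 − 1/0.514) = 9.22×10⁻⁷ J.
v = √(2·9.22×10⁻⁷/0.0134) = 0.0117 m/s.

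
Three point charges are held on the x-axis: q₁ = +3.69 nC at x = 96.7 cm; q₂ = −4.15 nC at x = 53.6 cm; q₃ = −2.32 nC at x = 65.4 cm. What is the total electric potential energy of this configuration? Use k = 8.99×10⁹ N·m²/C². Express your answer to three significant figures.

1.68×10⁻⁷ J

The work to assemble the configuration equals its total potential energy, U = Σ kqᵢqⱼ/rᵢⱼ over all pairs.
Pair separations: r₁₂ = 0.431 m, r₁₃ = 0.313 m, r₂₃ = 0.118 m.
U = (-3.19×10⁻⁷) + (-2.46×10⁻⁷) + (7.34×10⁻⁷) = 1.68×10⁻⁷ J.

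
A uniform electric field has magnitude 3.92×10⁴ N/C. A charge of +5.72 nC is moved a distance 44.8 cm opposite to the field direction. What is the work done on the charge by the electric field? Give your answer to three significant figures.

The potential change for a displacement 44.8 cm opposite to the field direction is ΔV = +Ed = 1.76×10⁴ V.
W_field = −qΔV = -1.00×10⁻⁴ J.

-1.00×10⁻⁴ J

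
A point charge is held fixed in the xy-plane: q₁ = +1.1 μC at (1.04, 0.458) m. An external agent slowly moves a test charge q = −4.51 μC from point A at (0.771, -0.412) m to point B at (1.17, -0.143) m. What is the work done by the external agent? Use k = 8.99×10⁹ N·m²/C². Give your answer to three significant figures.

For quasistatic motion the external work equals the change in potential energy: W_ext = qΔV = q(V_B − V_A).
At A: distance to the source charge is 0.911 m; V_A = kq₁/r = 1.09×10⁴ V.
At B: distance to the source charge is 0.615 m; V_B = kq₁/r = 1.61×10⁴ V.
ΔV = V_B − V_A = 5220 V.
W_ext = qΔV = (-4.51×10⁻⁶ C)(5220 V) = -0.0236 J.

-0.0236 J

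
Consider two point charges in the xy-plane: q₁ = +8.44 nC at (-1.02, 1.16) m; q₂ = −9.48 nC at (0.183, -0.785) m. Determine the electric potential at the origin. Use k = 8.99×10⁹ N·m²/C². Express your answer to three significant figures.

The total potential is the scalar sum of each charge's contribution, V = Σ kqᵢ/rᵢ.
Distances from the field point to each charge: r₁ = 1.54 m, r₂ = 0.806 m.
V = k[(8.44×10⁻⁹)/(1.54) + (-9.48×10⁻⁹)/(0.806)] = -56.6 V.

-56.6 V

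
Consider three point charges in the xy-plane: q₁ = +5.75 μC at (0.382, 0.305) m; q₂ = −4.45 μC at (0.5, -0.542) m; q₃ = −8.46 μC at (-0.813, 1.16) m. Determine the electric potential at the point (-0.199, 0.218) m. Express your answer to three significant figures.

The total potential is the scalar sum of each charge's contribution, V = Σ kqᵢ/rᵢ.
Distances from the field point to each charge: r₁ = 0.587 m, r₂ = 1.03 m, r₃ = 1.12 m.
V = k[(5.75×10⁻⁶)/(0.587) + (-4.45×10⁻⁶)/(1.03) + (-8.46×10⁻⁶)/(1.12)] = -1.84×10⁴ V.

-1.84×10⁴ V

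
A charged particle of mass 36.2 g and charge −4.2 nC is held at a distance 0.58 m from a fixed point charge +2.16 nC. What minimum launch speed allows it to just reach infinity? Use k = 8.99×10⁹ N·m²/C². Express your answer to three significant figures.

To just escape, total mechanical energy must reach zero at infinity: ½mv²_min + U = 0, so ½mv²_min = −U = |kQq|/r.
|U| = |kQq|/r = (8.99×10⁹ N·m²/C²)(2.16×10⁻⁹)(4.20×10⁻⁹)/(0.580) = 1.41×10⁻⁷ J.
v_min = √(2|U|/m) = √(2·1.41×10⁻⁷/0.0362) = 2.79×10⁻³ m/s.

2.79×10⁻³ m/s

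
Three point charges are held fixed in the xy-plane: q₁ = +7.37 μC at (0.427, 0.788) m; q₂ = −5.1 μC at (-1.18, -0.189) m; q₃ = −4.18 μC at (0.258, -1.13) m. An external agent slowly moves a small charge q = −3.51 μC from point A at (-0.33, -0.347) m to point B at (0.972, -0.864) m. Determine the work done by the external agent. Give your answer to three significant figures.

-0.0396 J

For quasistatic motion the external work equals the change in potential energy: W_ext = qΔV = q(V_B − V_A).
At A: distances to the source charges are 1.36 m, 0.865 m, 0.979 m; V_A = Σ kqᵢ/rᵢ = -4.28×10⁴ V.
At B: distances to the source charges are 1.74 m, 2.26 m, 0.762 m; V_B = Σ kqᵢ/rᵢ = -3.16×10⁴ V.
ΔV = V_B − V_A = 1.13×10⁴ V.
W_ext = qΔV = (-3.51×10⁻⁶ C)(1.13×10⁴ V) = -0.0396 J.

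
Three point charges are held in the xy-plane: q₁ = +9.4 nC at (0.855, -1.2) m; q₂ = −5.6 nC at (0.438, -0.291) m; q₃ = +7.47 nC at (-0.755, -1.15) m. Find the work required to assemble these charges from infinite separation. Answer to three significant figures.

The assembly work is the sum of pairwise potential energies, U = Σ_{i<j} kqᵢqⱼ/rᵢⱼ.
Pair separations: r₁₂ = 1.00 m, r₁₃ = 1.61 m, r₂₃ = 1.47 m.
U = (-4.73×10⁻⁷) + (3.92×10⁻⁷) + (-2.56×10⁻⁷) = -3.37×10⁻⁷ J.

-3.37×10⁻⁷ J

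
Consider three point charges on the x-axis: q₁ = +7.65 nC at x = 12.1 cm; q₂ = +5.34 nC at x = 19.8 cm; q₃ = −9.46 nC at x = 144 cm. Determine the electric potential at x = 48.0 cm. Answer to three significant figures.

Electric potential is a scalar, so the contributions from each charge add algebraically: V = Σ kqᵢ/rᵢ.
Distances from the field point to each charge: r₁ = 0.359 m, r₂ = 0.282 m, r₃ = 0.960 m.
V = k[(7.65×10⁻⁹)/(0.359) + (5.34×10⁻⁹)/(0.282) + (-9.46×10⁻⁹)/(0.960)] = 273 V.

273 V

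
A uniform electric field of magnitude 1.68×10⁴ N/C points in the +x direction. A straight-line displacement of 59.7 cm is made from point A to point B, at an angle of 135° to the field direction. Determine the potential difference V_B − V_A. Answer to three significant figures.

7090 V

Only the component of displacement along E changes the potential: ΔV = −E·d·cosθ.
ΔV = −(1.68×10⁴ V/m)(0.597 m)cos135° = 7090 V.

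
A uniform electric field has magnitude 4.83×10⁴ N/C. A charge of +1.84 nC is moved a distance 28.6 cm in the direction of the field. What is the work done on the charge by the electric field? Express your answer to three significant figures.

The potential change for a displacement 28.6 cm in the direction of the field is ΔV = −Ed = -1.38×10⁴ V.
W_field = −qΔV = 2.54×10⁻⁵ J.

2.54×10⁻⁵ J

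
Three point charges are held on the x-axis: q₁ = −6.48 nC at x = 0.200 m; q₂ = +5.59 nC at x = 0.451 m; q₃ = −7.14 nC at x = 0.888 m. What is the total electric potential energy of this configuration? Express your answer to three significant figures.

The assembly work is the sum of pairwise potential energies, U = Σ_{i<j} kqᵢqⱼ/rᵢⱼ.
Pair separations: r₁₂ = 0.251 m, r₁₃ = 0.688 m, r₂₃ = 0.437 m.
U = (-1.30×10⁻⁶) + (6.05×10⁻⁷) + (-8.21×10⁻⁷) = -1.51×10⁻⁶ J.

-1.51×10⁻⁶ J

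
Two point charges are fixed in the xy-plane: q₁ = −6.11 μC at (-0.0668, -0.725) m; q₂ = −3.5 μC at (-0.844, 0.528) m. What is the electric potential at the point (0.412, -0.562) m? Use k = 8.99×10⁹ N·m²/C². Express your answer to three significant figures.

-1.28×10⁵ V

Electric potential is a scalar, so the contributions from each charge add algebraically: V = Σ kqᵢ/rᵢ.
Distances from the field point to each charge: r₁ = 0.506 m, r₂ = 1.66 m.
V = k[(-6.11×10⁻⁶)/(0.506) + (-3.50×10⁻⁶)/(1.66)] = -1.28×10⁵ V.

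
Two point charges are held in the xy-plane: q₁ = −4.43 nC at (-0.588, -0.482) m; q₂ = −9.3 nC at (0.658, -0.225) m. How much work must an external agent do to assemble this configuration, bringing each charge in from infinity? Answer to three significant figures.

The work to assemble the configuration equals its total potential energy, U = Σ kqᵢqⱼ/rᵢⱼ over all pairs.
Pair separations: r₁₂ = 1.27 m.
U = (2.91×10⁻⁷) = 2.91×10⁻⁷ J.

2.91×10⁻⁷ J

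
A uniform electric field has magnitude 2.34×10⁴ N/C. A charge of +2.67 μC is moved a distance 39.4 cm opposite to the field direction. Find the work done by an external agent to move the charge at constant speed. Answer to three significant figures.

The potential change for a displacement 39.4 cm opposite to the field direction is ΔV = +Ed = 9220 V.
W_ext = qΔV = 0.0246 J.

0.0246 J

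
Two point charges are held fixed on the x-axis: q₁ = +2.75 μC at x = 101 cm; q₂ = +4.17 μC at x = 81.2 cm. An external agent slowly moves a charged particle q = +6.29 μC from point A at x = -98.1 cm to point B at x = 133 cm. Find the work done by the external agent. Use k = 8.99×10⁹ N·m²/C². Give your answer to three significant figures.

0.732 J

For quasistatic motion the external work equals the change in potential energy: W_ext = qΔV = q(V_B − V_A).
At A: distances to the source charges are 1.99 m, 1.79 m; V_A = Σ kqᵢ/rᵢ = 3.33×10⁴ V.
At B: distances to the source charges are 0.320 m, 0.518 m; V_B = Σ kqᵢ/rᵢ = 1.50×10⁵ V.
ΔV = V_B − V_A = 1.16×10⁵ V.
W_ext = qΔV = (6.29×10⁻⁶ C)(1.16×10⁵ V) = 0.732 J.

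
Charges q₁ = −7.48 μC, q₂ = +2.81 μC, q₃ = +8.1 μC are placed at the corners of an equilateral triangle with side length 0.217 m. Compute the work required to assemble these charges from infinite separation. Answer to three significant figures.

The assembly work is the sum of pairwise potential energies, U = Σ_{i<j} kqᵢqⱼ/rᵢⱼ.
All three pair separations equal the side length, 0.217 m.
U = (-0.871) + (-2.51) + (0.943) = -2.44 J.

-2.44 J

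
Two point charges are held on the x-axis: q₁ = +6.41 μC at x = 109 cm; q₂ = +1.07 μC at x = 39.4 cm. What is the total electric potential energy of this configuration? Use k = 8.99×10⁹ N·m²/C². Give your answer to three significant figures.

0.0886 J

The assembly work is the sum of pairwise potential energies, U = Σ_{i<j} kqᵢqⱼ/rᵢⱼ.
Pair separations: r₁₂ = 0.696 m.
U = (0.0886) = 0.0886 J.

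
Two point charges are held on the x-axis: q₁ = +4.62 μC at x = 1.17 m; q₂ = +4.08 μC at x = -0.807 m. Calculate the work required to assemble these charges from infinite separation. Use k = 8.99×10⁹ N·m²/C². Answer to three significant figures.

The work to assemble the configuration equals its total potential energy, U = Σ kqᵢqⱼ/rᵢⱼ over all pairs.
Pair separations: r₁₂ = 1.98 m.
U = (0.0857) = 0.0857 J.

0.0857 J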